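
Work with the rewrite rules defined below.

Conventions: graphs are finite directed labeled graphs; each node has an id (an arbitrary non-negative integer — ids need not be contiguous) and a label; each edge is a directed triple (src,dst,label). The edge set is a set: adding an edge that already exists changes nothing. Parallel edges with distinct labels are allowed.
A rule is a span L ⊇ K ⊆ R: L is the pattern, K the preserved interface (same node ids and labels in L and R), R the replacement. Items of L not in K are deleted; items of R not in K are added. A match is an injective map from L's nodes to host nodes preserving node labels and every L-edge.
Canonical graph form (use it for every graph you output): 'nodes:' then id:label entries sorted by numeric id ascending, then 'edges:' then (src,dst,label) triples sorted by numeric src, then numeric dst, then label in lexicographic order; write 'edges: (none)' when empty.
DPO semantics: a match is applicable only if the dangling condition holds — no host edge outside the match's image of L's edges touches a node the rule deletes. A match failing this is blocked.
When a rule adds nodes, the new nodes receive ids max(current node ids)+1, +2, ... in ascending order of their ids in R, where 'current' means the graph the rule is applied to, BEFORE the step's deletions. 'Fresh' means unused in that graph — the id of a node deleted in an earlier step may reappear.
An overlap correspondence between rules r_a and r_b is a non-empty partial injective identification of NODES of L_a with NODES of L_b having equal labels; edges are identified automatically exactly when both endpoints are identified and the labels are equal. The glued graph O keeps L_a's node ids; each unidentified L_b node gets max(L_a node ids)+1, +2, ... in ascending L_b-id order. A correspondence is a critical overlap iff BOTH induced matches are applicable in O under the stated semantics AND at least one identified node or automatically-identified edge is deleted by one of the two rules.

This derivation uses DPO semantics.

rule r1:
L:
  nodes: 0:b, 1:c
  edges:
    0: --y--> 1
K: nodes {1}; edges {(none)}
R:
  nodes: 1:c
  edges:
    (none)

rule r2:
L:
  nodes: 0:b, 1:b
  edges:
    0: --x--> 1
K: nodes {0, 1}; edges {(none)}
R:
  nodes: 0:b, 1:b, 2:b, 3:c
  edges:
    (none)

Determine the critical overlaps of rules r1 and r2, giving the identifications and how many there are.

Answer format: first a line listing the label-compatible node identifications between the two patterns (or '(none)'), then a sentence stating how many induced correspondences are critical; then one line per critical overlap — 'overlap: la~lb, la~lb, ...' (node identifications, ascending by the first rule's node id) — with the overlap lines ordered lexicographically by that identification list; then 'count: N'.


label-compatible node identifications between L(r1) and L(r2): 0~0, 0~1
0 of the induced correspondences are critical overlaps of r1 and r2.
count: 0


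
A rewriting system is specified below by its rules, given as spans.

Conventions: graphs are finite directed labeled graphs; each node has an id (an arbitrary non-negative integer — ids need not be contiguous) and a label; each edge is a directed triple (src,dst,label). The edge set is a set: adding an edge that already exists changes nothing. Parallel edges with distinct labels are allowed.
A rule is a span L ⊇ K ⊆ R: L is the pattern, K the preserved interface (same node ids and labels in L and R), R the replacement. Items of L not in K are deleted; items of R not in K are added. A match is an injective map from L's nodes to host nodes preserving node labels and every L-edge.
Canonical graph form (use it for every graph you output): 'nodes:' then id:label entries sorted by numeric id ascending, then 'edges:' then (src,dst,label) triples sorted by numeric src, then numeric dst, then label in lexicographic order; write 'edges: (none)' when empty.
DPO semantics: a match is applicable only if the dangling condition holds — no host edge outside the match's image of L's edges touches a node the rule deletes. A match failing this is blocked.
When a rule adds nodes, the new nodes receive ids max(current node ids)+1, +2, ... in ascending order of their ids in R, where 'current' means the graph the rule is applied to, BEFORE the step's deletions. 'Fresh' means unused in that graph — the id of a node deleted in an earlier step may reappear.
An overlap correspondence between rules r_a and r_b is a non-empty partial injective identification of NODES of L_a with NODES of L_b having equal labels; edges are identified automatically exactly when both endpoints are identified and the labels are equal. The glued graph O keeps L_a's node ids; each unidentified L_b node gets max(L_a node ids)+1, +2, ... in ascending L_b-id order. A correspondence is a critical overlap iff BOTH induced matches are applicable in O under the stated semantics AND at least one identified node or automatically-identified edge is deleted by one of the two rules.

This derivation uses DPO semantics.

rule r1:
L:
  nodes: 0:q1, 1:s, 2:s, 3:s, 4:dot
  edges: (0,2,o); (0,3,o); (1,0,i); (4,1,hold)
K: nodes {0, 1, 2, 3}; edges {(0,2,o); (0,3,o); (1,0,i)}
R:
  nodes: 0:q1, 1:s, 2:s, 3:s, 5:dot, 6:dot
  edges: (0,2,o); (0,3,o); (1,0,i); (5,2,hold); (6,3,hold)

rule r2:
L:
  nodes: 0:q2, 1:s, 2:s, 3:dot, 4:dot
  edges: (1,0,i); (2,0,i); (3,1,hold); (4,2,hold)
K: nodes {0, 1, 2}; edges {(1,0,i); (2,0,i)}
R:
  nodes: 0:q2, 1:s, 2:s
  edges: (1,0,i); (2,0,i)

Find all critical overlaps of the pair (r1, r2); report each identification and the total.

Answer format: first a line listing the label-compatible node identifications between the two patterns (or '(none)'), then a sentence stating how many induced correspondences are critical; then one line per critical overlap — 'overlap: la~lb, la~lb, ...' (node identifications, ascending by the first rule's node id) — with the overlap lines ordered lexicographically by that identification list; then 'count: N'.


label-compatible node identifications between L(r1) and L(r2): 1~1, 1~2, 2~1, 2~2, 3~1, 3~2, 4~3, 4~4
6 of the induced correspondences are critical overlaps of r1 and r2.
overlap: 1~1, 2~2, 4~3
overlap: 1~1, 3~2, 4~3
overlap: 1~1, 4~3
overlap: 1~2, 2~1, 4~4
overlap: 1~2, 3~1, 4~4
overlap: 1~2, 4~4
count: 6


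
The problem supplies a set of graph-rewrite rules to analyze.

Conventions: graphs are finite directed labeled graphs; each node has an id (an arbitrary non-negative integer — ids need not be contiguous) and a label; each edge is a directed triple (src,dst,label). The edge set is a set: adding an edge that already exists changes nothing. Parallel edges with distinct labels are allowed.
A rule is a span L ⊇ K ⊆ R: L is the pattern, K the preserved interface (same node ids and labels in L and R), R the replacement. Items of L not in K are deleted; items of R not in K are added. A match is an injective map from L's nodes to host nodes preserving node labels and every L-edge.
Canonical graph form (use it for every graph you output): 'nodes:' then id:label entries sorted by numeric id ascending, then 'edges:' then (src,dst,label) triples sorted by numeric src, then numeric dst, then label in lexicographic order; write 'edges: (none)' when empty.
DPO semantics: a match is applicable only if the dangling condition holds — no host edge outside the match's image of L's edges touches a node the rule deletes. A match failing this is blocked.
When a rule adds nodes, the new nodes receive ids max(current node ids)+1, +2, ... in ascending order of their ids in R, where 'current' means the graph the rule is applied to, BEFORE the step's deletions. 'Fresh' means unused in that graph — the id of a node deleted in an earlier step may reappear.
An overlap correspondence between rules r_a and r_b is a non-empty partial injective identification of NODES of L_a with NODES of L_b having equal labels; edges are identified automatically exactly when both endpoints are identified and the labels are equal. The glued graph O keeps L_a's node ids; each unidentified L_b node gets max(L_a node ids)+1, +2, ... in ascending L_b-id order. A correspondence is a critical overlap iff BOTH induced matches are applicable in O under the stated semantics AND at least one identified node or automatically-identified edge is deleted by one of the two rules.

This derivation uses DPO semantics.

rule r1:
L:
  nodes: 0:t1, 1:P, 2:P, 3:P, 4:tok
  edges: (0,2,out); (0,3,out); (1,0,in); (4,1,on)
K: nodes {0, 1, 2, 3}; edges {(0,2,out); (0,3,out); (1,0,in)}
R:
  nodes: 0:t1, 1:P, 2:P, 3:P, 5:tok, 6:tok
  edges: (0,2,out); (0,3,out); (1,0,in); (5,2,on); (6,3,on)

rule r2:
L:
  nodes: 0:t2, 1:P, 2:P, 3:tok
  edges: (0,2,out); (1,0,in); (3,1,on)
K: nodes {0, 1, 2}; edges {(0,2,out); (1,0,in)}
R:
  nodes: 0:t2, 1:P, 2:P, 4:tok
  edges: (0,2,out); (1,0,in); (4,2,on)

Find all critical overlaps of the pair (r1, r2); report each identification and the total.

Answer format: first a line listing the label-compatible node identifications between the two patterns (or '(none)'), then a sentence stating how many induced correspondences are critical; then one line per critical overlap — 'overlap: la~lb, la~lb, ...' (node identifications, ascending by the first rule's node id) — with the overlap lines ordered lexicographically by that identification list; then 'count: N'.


label-compatible node identifications between L(r1) and L(r2): 1~1, 1~2, 2~1, 2~2, 3~1, 3~2, 4~3
3 of the induced correspondences are critical overlaps of r1 and r2.
overlap: 1~1, 2~2, 4~3
overlap: 1~1, 3~2, 4~3
overlap: 1~1, 4~3
count: 3


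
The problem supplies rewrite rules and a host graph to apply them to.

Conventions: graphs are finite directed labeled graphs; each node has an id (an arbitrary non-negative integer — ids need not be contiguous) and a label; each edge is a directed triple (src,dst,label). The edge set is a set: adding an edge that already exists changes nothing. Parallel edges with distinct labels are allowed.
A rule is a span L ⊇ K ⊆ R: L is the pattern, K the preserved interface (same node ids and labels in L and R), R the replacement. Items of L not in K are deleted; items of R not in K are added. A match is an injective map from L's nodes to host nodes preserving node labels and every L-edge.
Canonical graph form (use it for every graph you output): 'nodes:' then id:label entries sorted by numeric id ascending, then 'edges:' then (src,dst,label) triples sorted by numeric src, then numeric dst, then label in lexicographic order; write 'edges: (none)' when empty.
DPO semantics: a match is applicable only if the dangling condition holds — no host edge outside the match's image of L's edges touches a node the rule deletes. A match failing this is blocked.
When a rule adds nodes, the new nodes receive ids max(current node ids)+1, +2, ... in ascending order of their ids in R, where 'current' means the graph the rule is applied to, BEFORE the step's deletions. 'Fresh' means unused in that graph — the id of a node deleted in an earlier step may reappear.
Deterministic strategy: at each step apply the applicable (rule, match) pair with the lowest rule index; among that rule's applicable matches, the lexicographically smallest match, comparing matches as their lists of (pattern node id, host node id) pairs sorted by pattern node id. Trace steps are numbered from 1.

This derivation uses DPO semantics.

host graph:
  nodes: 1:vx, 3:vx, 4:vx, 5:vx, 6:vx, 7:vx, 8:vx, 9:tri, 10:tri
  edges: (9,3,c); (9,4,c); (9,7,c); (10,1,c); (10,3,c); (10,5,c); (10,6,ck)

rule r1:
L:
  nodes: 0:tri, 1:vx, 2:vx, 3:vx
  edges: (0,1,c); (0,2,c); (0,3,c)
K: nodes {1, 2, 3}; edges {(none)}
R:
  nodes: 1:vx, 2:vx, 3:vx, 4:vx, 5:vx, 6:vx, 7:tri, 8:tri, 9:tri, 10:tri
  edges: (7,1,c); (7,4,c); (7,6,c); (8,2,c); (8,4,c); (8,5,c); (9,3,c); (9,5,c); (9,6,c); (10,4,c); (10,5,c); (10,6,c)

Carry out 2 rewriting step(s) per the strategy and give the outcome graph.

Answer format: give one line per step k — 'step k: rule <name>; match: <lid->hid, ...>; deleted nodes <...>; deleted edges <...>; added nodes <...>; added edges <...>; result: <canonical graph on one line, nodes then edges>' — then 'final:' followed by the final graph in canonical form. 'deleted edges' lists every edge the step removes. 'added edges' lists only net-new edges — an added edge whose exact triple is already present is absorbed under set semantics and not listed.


step 1: rule r1; match: 0->9, 1->3, 2->4, 3->7; deleted nodes 9; deleted edges (9,3,c); (9,4,c); (9,7,c); added nodes 11, 12, 13, 14, 15, 16, 17; added edges (14,3,c); (14,11,c); (14,13,c); (15,4,c); (15,11,c); (15,12,c); (16,7,c); (16,12,c); (16,13,c); (17,11,c); (17,12,c); (17,13,c); result: nodes: 1:vx, 3:vx, 4:vx, 5:vx, 6:vx, 7:vx, 8:vx, 10:tri, 11:vx, 12:vx, 13:vx, 14:tri, 15:tri, 16:tri, 17:tri edges: (10,1,c); (10,3,c); (10,5,c); (10,6,ck); (14,3,c); (14,11,c); (14,13,c); (15,4,c); (15,11,c); (15,12,c); (16,7,c); (16,12,c); (16,13,c); (17,11,c); (17,12,c); (17,13,c)
step 2: rule r1; match: 0->14, 1->3, 2->11, 3->13; deleted nodes 14; deleted edges (14,3,c); (14,11,c); (14,13,c); added nodes 18, 19, 20, 21, 22, 23, 24; added edges (21,3,c); (21,18,c); (21,20,c); (22,11,c); (22,18,c); (22,19,c); (23,13,c); (23,19,c); (23,20,c); (24,18,c); (24,19,c); (24,20,c); result: nodes: 1:vx, 3:vx, 4:vx, 5:vx, 6:vx, 7:vx, 8:vx, 10:tri, 11:vx, 12:vx, 13:vx, 15:tri, 16:tri, 17:tri, 18:vx, 19:vx, 20:vx, 21:tri, 22:tri, 23:tri, 24:tri edges: (10,1,c); (10,3,c); (10,5,c); (10,6,ck); (15,4,c); (15,11,c); (15,12,c); (16,7,c); (16,12,c); (16,13,c); (17,11,c); (17,12,c); (17,13,c); (21,3,c); (21,18,c); (21,20,c); (22,11,c); (22,18,c); (22,19,c); (23,13,c); (23,19,c); (23,20,c); (24,18,c); (24,19,c); (24,20,c)
final:
nodes: 1:vx, 3:vx, 4:vx, 5:vx, 6:vx, 7:vx, 8:vx, 10:tri, 11:vx, 12:vx, 13:vx, 15:tri, 16:tri, 17:tri, 18:vx, 19:vx, 20:vx, 21:tri, 22:tri, 23:tri, 24:tri
edges: (10,1,c); (10,3,c); (10,5,c); (10,6,ck); (15,4,c); (15,11,c); (15,12,c); (16,7,c); (16,12,c); (16,13,c); (17,11,c); (17,12,c); (17,13,c); (21,3,c); (21,18,c); (21,20,c); (22,11,c); (22,18,c); (22,19,c); (23,13,c); (23,19,c); (23,20,c); (24,18,c); (24,19,c); (24,20,c)


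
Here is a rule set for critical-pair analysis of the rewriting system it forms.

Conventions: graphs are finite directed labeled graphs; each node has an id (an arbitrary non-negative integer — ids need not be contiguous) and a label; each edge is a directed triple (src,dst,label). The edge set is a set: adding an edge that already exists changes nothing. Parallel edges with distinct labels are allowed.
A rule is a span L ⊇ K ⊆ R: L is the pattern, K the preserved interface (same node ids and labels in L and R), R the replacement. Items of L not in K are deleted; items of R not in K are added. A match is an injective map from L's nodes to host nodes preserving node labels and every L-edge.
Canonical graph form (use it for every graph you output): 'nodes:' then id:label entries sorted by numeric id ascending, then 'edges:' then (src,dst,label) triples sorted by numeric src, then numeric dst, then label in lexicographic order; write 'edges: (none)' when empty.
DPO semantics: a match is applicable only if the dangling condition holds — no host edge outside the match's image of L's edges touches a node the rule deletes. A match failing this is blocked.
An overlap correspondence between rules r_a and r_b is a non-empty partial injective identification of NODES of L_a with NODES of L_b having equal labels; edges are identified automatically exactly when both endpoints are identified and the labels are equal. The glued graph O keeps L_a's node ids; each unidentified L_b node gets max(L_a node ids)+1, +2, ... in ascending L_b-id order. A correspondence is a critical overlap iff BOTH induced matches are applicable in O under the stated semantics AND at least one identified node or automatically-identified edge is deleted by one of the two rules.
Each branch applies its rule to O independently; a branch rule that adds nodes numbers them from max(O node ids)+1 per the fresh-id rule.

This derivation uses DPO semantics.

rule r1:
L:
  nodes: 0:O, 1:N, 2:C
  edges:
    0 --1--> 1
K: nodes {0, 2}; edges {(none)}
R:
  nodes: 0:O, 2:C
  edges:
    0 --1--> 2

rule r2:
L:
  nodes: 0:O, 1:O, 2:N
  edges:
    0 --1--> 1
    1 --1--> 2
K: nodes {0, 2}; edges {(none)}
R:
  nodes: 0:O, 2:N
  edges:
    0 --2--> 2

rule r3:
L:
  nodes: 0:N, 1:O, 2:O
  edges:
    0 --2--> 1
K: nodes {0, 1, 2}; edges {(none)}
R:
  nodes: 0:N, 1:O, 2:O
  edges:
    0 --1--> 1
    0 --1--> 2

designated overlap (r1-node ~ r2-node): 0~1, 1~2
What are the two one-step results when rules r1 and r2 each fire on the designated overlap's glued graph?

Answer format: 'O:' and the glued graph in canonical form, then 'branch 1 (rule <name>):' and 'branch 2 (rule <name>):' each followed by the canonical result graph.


O:
nodes: 0:O, 1:N, 2:C, 3:O
edges: (0,1,1); (3,0,1)
branch 1 (rule r1):
nodes: 0:O, 2:C, 3:O
edges: (0,2,1); (3,0,1)
branch 2 (rule r2):
nodes: 1:N, 2:C, 3:O
edges: (3,1,2)


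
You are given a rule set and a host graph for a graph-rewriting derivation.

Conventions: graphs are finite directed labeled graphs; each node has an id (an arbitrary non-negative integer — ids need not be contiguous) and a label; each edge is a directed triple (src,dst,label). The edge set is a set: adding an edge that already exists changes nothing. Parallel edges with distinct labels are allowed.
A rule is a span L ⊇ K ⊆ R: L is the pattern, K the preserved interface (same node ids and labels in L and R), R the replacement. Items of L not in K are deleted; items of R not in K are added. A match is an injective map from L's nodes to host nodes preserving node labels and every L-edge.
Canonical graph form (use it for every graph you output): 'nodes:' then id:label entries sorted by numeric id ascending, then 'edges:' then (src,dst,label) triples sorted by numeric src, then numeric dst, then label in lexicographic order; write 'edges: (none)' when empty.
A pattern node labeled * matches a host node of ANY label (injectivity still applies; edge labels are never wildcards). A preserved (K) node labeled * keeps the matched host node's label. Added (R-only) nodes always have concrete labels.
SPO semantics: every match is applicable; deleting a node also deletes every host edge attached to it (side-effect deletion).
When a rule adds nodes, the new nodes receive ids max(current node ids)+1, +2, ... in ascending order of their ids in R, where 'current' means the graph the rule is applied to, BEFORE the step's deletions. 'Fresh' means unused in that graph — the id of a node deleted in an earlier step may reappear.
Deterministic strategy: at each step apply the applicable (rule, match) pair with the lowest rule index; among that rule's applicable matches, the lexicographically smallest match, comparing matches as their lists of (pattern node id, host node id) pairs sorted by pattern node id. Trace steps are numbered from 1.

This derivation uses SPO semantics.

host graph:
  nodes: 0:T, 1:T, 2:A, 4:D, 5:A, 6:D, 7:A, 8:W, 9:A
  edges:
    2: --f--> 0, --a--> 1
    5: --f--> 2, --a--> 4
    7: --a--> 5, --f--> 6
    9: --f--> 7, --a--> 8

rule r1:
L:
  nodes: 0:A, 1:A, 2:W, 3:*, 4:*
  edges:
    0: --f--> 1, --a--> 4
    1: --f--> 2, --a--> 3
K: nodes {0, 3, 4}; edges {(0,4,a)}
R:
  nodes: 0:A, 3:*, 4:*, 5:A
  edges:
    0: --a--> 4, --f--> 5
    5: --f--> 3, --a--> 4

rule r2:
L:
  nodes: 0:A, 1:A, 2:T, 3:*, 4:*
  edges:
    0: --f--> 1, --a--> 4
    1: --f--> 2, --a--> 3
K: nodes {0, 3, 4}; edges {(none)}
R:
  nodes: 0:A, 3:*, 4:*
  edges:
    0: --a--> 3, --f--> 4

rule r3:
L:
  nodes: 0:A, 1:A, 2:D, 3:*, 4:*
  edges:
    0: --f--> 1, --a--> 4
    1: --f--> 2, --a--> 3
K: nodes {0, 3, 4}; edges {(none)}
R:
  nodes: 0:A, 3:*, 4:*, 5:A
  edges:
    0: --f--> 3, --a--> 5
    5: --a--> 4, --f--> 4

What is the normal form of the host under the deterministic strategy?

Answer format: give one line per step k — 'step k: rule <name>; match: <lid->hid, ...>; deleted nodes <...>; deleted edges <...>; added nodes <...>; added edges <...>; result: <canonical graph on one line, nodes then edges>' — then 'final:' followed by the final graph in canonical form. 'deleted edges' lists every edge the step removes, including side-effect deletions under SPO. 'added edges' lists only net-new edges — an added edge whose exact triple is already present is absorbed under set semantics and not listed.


step 1: rule r2; match: 0->5, 1->2, 2->0, 3->1, 4->4; deleted nodes 0, 2; deleted edges (2,0,f); (2,1,a); (5,2,f); (5,4,a); added nodes (none); added edges (5,1,a); (5,4,f); result: nodes: 1:T, 4:D, 5:A, 6:D, 7:A, 8:W, 9:A edges: (5,1,a); (5,4,f); (7,5,a); (7,6,f); (9,7,f); (9,8,a)
step 2: rule r3; match: 0->9, 1->7, 2->6, 3->5, 4->8; deleted nodes 6, 7; deleted edges (7,5,a); (7,6,f); (9,7,f); (9,8,a); added nodes 10; added edges (9,5,f); (9,10,a); (10,8,a); (10,8,f); result: nodes: 1:T, 4:D, 5:A, 8:W, 9:A, 10:A edges: (5,1,a); (5,4,f); (9,5,f); (9,10,a); (10,8,a); (10,8,f)
step 3: rule r3; match: 0->9, 1->5, 2->4, 3->1, 4->10; deleted nodes 4, 5; deleted edges (5,1,a); (5,4,f); (9,5,f); (9,10,a); added nodes 11; added edges (9,1,f); (9,11,a); (11,10,a); (11,10,f); result: nodes: 1:T, 8:W, 9:A, 10:A, 11:A edges: (9,1,f); (9,11,a); (10,8,a); (10,8,f); (11,10,a); (11,10,f)
final:
nodes: 1:T, 8:W, 9:A, 10:A, 11:A
edges: (9,1,f); (9,11,a); (10,8,a); (10,8,f); (11,10,a); (11,10,f)


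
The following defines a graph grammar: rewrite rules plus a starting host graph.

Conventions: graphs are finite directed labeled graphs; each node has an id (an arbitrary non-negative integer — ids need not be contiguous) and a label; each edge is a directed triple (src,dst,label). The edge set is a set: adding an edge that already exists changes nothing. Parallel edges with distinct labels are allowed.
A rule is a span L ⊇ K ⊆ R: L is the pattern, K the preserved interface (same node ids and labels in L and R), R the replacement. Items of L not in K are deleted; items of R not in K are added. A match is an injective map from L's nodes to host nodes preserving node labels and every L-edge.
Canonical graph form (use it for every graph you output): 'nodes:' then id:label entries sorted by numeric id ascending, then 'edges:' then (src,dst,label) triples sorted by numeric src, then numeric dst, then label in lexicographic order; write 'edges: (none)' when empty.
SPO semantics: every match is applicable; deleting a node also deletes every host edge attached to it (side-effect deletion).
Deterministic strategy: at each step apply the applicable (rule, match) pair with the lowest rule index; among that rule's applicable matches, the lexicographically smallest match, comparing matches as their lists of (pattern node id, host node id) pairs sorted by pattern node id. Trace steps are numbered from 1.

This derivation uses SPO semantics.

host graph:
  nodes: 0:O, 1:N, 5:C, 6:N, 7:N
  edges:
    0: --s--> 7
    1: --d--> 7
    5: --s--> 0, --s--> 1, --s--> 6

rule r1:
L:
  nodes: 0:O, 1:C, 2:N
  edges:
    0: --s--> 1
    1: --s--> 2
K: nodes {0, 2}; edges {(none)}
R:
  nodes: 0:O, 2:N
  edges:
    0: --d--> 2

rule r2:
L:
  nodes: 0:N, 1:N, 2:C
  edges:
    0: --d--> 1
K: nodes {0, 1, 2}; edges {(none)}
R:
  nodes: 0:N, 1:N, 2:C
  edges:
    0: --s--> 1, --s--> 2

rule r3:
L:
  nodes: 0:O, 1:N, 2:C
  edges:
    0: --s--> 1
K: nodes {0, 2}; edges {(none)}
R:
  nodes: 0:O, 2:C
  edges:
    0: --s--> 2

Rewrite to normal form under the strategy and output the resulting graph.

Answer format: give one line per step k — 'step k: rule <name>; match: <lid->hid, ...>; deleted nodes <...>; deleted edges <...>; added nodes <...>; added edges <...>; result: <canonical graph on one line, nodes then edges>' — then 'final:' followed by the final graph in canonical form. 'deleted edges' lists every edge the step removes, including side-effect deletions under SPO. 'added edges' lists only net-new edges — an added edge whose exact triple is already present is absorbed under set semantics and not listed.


step 1: rule r2; match: 0->1, 1->7, 2->5; deleted nodes (none); deleted edges (1,7,d); added nodes (none); added edges (1,5,s); (1,7,s); result: nodes: 0:O, 1:N, 5:C, 6:N, 7:N edges: (0,7,s); (1,5,s); (1,7,s); (5,0,s); (5,1,s); (5,6,s)
step 2: rule r3; match: 0->0, 1->7, 2->5; deleted nodes 7; deleted edges (0,7,s); (1,7,s); added nodes (none); added edges (0,5,s); result: nodes: 0:O, 1:N, 5:C, 6:N edges: (0,5,s); (1,5,s); (5,0,s); (5,1,s); (5,6,s)
step 3: rule r1; match: 0->0, 1->5, 2->1; deleted nodes 5; deleted edges (0,5,s); (1,5,s); (5,0,s); (5,1,s); (5,6,s); added nodes (none); added edges (0,1,d); result: nodes: 0:O, 1:N, 6:N edges: (0,1,d)
final:
nodes: 0:O, 1:N, 6:N
edges: (0,1,d)


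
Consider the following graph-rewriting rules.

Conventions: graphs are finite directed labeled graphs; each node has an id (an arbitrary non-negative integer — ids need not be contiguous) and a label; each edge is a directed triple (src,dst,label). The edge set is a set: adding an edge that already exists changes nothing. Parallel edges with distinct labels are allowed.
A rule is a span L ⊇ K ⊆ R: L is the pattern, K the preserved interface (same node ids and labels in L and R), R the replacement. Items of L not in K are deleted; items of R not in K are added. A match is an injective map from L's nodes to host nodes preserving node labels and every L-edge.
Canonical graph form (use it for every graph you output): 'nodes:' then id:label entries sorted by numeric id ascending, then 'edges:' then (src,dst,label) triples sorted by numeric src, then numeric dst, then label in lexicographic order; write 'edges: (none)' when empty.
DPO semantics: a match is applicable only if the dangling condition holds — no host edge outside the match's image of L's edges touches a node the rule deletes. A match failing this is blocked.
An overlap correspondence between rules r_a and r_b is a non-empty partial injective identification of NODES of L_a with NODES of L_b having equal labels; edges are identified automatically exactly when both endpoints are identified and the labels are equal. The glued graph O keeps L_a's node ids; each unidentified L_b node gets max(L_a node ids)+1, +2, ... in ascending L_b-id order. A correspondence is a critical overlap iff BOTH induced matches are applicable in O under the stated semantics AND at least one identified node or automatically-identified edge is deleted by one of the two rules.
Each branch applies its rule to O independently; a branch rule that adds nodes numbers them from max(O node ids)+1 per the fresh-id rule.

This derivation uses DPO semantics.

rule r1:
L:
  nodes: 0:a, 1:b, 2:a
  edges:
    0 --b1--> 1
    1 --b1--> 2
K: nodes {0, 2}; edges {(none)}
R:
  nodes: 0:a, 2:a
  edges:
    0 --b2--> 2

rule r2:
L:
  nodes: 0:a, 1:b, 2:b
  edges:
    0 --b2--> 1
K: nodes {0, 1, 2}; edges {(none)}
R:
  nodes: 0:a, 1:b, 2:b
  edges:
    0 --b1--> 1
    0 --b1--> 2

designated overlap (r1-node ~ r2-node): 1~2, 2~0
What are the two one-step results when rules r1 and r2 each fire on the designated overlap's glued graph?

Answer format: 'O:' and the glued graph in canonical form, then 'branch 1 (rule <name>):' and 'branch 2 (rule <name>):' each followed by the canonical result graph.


O:
nodes: 0:a, 1:b, 2:a, 3:b
edges: (0,1,b1); (1,2,b1); (2,3,b2)
branch 1 (rule r1):
nodes: 0:a, 2:a, 3:b
edges: (0,2,b2); (2,3,b2)
branch 2 (rule r2):
nodes: 0:a, 1:b, 2:a, 3:b
edges: (0,1,b1); (1,2,b1); (2,1,b1); (2,3,b1)


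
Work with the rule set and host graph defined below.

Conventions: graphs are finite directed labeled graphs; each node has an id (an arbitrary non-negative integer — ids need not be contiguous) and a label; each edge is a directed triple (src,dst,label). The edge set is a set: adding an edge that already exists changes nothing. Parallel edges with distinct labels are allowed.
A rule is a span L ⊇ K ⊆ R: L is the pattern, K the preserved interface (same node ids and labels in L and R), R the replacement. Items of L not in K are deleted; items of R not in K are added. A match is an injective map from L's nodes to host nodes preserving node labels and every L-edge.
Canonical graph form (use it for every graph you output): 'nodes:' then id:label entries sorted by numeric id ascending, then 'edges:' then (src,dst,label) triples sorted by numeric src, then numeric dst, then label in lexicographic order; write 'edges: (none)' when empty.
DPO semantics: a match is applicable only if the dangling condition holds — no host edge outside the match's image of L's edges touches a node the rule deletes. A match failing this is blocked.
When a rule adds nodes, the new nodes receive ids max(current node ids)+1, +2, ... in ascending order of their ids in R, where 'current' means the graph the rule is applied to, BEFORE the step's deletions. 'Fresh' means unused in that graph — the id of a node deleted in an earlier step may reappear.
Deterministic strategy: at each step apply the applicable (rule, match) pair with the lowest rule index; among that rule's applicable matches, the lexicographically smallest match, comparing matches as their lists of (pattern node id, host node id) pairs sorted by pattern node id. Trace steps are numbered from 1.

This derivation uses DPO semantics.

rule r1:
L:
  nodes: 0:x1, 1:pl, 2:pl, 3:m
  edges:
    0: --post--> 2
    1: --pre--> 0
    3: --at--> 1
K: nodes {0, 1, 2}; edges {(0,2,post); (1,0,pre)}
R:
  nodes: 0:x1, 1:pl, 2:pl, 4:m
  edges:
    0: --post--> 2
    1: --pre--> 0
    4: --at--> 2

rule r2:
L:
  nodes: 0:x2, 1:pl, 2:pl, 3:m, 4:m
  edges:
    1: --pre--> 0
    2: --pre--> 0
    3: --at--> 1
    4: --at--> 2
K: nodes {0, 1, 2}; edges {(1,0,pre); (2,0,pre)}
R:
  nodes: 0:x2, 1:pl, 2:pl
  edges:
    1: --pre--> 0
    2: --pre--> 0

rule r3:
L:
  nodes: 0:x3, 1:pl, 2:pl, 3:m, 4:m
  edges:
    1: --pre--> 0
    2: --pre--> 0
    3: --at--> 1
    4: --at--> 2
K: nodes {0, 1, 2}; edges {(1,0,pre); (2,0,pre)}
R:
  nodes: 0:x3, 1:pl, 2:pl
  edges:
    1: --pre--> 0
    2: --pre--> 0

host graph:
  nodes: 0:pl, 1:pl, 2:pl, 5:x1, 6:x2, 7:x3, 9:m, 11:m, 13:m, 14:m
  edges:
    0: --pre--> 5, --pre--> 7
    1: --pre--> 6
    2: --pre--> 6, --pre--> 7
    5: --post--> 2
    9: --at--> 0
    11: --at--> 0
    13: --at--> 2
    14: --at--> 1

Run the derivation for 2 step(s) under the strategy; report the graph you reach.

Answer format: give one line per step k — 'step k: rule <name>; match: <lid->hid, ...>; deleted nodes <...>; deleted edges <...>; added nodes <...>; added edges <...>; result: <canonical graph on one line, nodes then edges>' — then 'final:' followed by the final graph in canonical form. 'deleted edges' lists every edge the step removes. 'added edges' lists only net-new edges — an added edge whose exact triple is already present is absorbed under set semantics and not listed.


step 1: rule r1; match: 0->5, 1->0, 2->2, 3->9; deleted nodes 9; deleted edges (9,0,at); added nodes 15; added edges (15,2,at); result: nodes: 0:pl, 1:pl, 2:pl, 5:x1, 6:x2, 7:x3, 11:m, 13:m, 14:m, 15:m edges: (0,5,pre); (0,7,pre); (1,6,pre); (2,6,pre); (2,7,pre); (5,2,post); (11,0,at); (13,2,at); (14,1,at); (15,2,at)
step 2: rule r1; match: 0->5, 1->0, 2->2, 3->11; deleted nodes 11; deleted edges (11,0,at); added nodes 16; added edges (16,2,at); result: nodes: 0:pl, 1:pl, 2:pl, 5:x1, 6:x2, 7:x3, 13:m, 14:m, 15:m, 16:m edges: (0,5,pre); (0,7,pre); (1,6,pre); (2,6,pre); (2,7,pre); (5,2,post); (13,2,at); (14,1,at); (15,2,at); (16,2,at)
final:
nodes: 0:pl, 1:pl, 2:pl, 5:x1, 6:x2, 7:x3, 13:m, 14:m, 15:m, 16:m
edges: (0,5,pre); (0,7,pre); (1,6,pre); (2,6,pre); (2,7,pre); (5,2,post); (13,2,at); (14,1,at); (15,2,at); (16,2,at)


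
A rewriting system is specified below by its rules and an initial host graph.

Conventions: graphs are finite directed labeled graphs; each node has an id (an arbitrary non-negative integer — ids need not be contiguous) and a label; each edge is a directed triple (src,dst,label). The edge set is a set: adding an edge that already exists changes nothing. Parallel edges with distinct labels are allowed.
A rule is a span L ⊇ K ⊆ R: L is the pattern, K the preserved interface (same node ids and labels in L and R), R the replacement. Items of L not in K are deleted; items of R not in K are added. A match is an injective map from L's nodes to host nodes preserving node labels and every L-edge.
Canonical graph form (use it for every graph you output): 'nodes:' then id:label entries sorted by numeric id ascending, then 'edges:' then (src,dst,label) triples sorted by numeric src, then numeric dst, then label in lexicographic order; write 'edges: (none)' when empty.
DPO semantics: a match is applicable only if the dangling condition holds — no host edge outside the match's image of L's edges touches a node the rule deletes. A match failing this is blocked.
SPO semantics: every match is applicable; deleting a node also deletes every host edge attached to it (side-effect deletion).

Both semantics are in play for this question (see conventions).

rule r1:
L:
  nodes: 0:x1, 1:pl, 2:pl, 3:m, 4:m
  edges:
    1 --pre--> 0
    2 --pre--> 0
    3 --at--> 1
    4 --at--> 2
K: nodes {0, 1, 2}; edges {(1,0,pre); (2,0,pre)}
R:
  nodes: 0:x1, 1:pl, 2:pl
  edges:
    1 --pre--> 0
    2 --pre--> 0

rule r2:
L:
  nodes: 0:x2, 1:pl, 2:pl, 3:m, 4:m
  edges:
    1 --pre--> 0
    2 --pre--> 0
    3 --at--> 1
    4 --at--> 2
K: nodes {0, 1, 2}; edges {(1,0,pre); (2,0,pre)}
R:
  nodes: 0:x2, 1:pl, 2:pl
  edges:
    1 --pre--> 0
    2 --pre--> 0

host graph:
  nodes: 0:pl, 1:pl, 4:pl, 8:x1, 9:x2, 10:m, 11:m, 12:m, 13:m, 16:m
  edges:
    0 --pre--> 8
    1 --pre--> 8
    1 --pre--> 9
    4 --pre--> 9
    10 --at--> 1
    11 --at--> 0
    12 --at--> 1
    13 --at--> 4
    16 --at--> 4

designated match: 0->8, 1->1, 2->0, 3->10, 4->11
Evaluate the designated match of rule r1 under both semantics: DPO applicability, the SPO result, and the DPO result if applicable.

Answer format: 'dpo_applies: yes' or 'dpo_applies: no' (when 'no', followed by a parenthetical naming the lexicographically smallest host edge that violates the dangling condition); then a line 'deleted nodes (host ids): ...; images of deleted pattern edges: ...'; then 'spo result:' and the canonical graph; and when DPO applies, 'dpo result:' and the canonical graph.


dpo_applies: yes
deleted nodes (host ids): 10, 11; images of deleted pattern edges: (10,1,at); (11,0,at)
spo result:
nodes: 0:pl, 1:pl, 4:pl, 8:x1, 9:x2, 12:m, 13:m, 16:m
edges: (0,8,pre); (1,8,pre); (1,9,pre); (4,9,pre); (12,1,at); (13,4,at); (16,4,at)
dpo result:
nodes: 0:pl, 1:pl, 4:pl, 8:x1, 9:x2, 12:m, 13:m, 16:m
edges: (0,8,pre); (1,8,pre); (1,9,pre); (4,9,pre); (12,1,at); (13,4,at); (16,4,at)


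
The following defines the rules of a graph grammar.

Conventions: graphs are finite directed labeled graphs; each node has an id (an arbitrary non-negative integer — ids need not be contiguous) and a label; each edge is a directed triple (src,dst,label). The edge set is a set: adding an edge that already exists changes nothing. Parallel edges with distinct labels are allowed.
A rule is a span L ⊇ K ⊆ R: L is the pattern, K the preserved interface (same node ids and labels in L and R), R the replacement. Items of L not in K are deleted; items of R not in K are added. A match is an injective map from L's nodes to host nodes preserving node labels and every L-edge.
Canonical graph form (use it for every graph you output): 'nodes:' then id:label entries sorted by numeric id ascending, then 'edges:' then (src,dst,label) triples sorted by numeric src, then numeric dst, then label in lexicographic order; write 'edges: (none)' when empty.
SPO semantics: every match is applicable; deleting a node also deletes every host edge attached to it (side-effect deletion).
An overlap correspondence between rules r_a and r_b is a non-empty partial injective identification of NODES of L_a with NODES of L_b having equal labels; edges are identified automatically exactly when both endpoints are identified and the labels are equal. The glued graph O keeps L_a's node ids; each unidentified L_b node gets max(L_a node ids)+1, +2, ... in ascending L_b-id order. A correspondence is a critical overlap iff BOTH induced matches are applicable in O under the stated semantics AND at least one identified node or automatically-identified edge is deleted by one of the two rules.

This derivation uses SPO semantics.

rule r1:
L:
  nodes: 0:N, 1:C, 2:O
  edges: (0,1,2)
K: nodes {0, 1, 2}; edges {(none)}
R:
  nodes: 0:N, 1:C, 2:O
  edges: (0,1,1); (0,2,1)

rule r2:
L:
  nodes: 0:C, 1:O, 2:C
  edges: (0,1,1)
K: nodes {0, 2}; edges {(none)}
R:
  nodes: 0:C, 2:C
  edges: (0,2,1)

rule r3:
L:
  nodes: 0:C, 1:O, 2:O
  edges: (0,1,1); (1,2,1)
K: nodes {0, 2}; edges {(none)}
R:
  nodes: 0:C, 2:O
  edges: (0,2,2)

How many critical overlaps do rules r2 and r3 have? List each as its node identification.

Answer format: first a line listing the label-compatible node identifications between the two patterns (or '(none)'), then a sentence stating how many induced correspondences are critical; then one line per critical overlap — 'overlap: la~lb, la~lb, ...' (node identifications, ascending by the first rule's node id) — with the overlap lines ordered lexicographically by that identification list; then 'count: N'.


label-compatible node identifications between L(r2) and L(r3): 0~0, 1~1, 1~2, 2~0
6 of the induced correspondences are critical overlaps of r2 and r3.
overlap: 0~0, 1~1
overlap: 0~0, 1~2
overlap: 1~1
overlap: 1~1, 2~0
overlap: 1~2
overlap: 1~2, 2~0
count: 6


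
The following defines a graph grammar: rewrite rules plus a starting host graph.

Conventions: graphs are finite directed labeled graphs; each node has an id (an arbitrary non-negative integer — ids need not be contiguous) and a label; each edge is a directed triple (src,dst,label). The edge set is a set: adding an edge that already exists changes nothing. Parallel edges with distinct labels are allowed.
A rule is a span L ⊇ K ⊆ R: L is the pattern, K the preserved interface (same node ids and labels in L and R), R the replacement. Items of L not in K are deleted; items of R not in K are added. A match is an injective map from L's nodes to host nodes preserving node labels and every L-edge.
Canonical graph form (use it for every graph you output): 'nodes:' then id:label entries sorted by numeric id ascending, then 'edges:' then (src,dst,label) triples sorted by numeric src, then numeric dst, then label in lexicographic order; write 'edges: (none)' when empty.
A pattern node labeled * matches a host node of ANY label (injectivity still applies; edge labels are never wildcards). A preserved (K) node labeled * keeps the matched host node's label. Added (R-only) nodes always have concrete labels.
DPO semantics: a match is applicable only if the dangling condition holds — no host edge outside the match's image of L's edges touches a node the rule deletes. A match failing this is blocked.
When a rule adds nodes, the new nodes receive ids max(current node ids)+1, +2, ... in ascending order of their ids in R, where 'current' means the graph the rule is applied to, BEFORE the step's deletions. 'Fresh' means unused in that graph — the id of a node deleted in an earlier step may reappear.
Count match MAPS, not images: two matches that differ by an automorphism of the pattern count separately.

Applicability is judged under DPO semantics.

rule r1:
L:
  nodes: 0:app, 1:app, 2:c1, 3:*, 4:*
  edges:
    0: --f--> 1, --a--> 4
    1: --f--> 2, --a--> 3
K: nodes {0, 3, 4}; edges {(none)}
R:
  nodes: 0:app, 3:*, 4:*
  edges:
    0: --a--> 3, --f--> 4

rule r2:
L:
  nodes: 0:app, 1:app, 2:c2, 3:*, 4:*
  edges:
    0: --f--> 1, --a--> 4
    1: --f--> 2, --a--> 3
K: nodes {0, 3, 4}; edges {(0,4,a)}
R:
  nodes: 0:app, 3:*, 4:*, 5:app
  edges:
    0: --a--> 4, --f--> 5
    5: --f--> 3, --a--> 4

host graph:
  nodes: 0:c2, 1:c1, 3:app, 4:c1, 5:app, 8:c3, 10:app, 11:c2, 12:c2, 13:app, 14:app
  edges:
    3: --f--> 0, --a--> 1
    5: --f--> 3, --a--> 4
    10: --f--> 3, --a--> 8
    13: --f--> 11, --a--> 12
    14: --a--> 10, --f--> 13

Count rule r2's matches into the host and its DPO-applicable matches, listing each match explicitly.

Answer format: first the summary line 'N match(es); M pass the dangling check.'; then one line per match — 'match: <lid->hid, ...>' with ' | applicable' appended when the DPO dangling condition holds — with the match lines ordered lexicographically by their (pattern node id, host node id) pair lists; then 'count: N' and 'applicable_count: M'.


3 match(es); 1 pass the dangling check.
match: 0->5, 1->3, 2->0, 3->1, 4->4
match: 0->10, 1->3, 2->0, 3->1, 4->8
match: 0->14, 1->13, 2->11, 3->12, 4->10 | applicable
count: 3
applicable_count: 1
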